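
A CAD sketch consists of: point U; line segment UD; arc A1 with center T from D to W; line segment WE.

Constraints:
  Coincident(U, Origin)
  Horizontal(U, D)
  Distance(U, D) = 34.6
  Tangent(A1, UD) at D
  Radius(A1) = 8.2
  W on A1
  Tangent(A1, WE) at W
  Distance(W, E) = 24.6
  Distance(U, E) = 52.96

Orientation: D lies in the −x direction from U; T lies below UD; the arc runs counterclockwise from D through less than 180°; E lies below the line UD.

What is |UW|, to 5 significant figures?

43.664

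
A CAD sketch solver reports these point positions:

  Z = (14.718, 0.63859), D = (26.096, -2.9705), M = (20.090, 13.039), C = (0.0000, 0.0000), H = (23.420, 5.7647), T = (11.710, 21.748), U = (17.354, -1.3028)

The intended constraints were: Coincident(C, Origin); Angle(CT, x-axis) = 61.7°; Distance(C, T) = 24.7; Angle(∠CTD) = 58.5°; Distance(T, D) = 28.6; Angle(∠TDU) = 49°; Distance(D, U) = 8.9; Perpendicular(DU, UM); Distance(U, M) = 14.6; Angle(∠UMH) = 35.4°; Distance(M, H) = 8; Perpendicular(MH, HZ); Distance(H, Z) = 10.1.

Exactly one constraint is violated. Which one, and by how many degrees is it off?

Perpendicular(MH, HZ) — off by 5.90°.

C = (0.00, 0.00) ✓; CT at 61.70° ✓; |CT| = 24.70 ✓; ∠CTD = 58.50° ✓; |TD| = 28.60 ✓; ∠TDU = 49.00° ✓; |DU| = 8.900 ✓; ∠(DU, UM) = 90.00° ✓; |UM| = 14.60 ✓; ∠UMH = 35.40° ✓; |MH| = 8.000 ✓; ∠(MH, HZ) = 84.10° ✗; |HZ| = 10.10 ✓.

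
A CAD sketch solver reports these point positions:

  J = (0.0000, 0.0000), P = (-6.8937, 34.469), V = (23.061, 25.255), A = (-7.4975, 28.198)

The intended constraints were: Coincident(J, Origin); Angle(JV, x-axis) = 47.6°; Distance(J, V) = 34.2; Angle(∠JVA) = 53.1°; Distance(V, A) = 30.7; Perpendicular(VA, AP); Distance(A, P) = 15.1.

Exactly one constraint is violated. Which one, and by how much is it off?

Distance(A, P) = 15.1 — off by 8.80.

J = (0.00, 0.00) ✓; JV at 47.60° ✓; |JV| = 34.20 ✓; ∠JVA = 53.10° ✓; |VA| = 30.70 ✓; ∠(VA, AP) = 90.00° ✓; |AP| = 6.300 ✗.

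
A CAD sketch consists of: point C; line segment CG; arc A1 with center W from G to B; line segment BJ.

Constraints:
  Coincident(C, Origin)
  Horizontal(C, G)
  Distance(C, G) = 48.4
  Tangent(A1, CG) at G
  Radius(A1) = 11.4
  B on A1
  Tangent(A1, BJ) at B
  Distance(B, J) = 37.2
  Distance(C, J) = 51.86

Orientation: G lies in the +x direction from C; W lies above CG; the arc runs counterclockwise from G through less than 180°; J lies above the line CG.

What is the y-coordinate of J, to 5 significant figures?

44.091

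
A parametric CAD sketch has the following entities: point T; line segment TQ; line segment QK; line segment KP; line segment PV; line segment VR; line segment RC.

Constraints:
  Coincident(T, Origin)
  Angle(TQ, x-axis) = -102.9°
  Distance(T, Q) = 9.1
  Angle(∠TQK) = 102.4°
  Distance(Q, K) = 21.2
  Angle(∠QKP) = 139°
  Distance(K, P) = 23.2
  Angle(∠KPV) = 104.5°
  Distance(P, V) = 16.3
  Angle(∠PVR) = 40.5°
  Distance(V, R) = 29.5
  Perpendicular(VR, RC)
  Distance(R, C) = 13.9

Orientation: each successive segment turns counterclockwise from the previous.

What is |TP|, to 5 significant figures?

41.154

T is at the origin; TQ runs at -102.9° with length 9.1, so Q = (-2.0316, -8.8703). ∠TQK = 102.4° gives QK at -25.300° from the x-axis; with |QK| = 21.2, K = (17.135, -17.930). ∠QKP = 139.0° gives KP at 15.700° from the x-axis; with |KP| = 23.2, P = (39.469, -11.652). Then |TP| = |P − T| = 41.154.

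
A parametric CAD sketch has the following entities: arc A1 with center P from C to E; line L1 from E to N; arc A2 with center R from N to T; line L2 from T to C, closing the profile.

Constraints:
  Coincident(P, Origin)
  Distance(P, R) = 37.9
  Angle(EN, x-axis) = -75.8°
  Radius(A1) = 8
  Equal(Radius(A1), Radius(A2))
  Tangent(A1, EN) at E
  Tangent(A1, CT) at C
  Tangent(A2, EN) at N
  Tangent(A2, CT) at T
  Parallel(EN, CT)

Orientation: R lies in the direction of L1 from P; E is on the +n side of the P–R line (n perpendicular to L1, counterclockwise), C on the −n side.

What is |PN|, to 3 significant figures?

38.7

Tangency of A1 to both parallel lines with radius 8.0 puts E and C at P ± 8.0·n: E = (7.76, 1.96), C = (-7.76, -1.96). Equal radii place N and T the same way about R: N = R + 8.0·n = (17.1, -34.8), T = R − 8.0·n = (1.54, -38.7). Then |PN| = |N − P| = 38.7.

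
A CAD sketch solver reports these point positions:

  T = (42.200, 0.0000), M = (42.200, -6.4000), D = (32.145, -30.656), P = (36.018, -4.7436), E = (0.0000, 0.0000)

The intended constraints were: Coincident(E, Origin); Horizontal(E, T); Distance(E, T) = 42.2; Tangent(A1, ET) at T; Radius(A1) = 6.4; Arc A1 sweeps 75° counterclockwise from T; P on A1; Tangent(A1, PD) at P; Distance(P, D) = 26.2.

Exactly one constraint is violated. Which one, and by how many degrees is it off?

Tangent(A1, PD) at P — off by 6.50°.

E = (0.00, 0.00) ✓; E.y = 0.00, T.y = 0.00 ✓; |ET| = 42.20 ✓; ∠(MT, TE) = 90.00° ✓; |MT| = 6.400 ✓; bearing(M→P) − bearing(M→T) = 75.00° ✓; |MP| = 6.400 ✓; ∠(MP, PD) = 83.50° ✗; |PD| = 26.20 ✓.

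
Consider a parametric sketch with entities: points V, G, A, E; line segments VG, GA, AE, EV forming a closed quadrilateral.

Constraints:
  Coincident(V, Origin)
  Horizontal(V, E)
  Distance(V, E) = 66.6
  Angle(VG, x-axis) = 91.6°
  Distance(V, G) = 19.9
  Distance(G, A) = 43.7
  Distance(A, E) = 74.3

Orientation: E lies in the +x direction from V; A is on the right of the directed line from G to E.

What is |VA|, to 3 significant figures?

24.0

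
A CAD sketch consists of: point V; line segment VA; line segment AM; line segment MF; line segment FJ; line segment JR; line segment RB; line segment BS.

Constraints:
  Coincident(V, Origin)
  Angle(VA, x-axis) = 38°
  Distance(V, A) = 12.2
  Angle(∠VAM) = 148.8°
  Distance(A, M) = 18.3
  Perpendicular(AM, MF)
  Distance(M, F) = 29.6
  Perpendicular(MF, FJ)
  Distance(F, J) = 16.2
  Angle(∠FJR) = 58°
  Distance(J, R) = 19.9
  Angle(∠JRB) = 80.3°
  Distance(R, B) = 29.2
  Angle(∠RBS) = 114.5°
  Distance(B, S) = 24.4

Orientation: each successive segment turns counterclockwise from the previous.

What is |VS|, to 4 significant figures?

61.91

∠JRB = 80.3° gives RB at 110.9° from the x-axis; with |RB| = 29.2, B = (-8.207, 51.13). ∠RBS = 114.5° gives BS at 176.4° from the x-axis; with |BS| = 24.4, S = (-32.56, 52.66). Then |VS| = |S − V| = 61.91.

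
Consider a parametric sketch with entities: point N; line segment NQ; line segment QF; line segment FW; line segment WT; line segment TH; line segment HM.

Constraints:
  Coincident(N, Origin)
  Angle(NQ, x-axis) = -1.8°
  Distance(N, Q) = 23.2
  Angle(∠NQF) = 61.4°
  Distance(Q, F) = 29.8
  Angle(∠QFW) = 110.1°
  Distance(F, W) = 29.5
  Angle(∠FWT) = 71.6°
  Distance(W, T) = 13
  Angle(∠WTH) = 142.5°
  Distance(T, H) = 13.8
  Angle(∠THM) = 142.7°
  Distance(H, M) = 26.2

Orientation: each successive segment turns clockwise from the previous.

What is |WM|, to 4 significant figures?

45.65

N is at the origin; NQ runs at -1.8° with length 23.2, so Q = (23.19, -0.7287). ∠NQF = 61.4° gives QF at -120.4° from the x-axis; with |QF| = 29.8, F = (8.109, -26.43). ∠QFW = 110.1° gives FW at 169.7° from the x-axis; with |FW| = 29.5, W = (-20.92, -21.16). ∠FWT = 71.6° gives WT at 61.30° from the x-axis; with |WT| = 13.0, T = (-14.67, -9.754). ∠WTH = 142.5° gives TH at 23.80° from the x-axis; with |TH| = 13.8, H = (-2.047, -4.185). ∠THM = 142.7° gives HM at -13.50° from the x-axis; with |HM| = 26.2, M = (23.43, -10.30). Then |WM| = |M − W| = 45.65.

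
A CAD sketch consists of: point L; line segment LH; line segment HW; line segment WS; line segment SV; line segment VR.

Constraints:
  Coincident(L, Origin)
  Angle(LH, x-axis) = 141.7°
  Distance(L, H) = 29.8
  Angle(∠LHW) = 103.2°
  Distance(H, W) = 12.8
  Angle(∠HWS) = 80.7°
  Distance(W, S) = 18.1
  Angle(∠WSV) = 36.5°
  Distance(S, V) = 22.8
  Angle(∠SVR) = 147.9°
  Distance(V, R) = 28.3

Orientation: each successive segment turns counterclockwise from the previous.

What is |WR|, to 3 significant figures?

32.5

L is at the origin; LH runs at 141.7° with length 29.8, so H = (-23.4, 18.5). ∠LHW = 103.2° gives HW at -142° from the x-axis; with |HW| = 12.8, W = (-33.4, 10.5). ∠HWS = 80.7° gives WS at -42.2° from the x-axis; with |WS| = 18.1, S = (-20.0, -1.66). ∠WSV = 36.5° gives SV at 101° from the x-axis; with |SV| = 22.8, V = (-24.5, 20.7). ∠SVR = 147.9° gives VR at 133° from the x-axis; with |VR| = 28.3, R = (-43.9, 41.3). Then |WR| = |R − W| = 32.5.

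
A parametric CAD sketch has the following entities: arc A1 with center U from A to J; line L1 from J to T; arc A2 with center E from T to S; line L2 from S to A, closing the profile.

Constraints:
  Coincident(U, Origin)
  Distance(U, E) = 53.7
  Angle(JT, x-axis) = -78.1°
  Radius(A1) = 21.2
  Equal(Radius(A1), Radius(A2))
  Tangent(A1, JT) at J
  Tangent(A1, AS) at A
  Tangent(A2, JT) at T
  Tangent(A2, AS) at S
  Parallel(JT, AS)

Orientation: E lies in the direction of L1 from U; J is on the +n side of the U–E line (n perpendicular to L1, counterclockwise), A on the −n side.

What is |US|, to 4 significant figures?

57.73

Tangency of A1 to both parallel lines with radius 21.2 puts J and A at U ± 21.2·n: J = (20.74, 4.372), A = (-20.74, -4.372). Equal radii place T and S the same way about E: T = E + 21.2·n = (31.82, -48.17), S = E − 21.2·n = (-9.671, -56.92). Then |US| = |S − U| = 57.73.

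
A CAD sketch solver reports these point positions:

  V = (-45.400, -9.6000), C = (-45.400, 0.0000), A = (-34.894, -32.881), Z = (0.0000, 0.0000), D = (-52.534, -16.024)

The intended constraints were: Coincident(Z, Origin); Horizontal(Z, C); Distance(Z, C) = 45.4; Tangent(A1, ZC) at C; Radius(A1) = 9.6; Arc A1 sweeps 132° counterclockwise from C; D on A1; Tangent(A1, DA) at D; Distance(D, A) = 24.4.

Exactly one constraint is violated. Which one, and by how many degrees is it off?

Tangent(A1, DA) at D — off by 4.30°.

Z = (0.00, 0.00) ✓; Z.y = 0.00, C.y = 0.00 ✓; |ZC| = 45.40 ✓; ∠(VC, CZ) = 90.00° ✓; |VC| = 9.600 ✓; bearing(V→D) − bearing(V→C) = 132.0° ✓; |VD| = 9.600 ✓; ∠(VD, DA) = 85.70° ✗; |DA| = 24.40 ✓.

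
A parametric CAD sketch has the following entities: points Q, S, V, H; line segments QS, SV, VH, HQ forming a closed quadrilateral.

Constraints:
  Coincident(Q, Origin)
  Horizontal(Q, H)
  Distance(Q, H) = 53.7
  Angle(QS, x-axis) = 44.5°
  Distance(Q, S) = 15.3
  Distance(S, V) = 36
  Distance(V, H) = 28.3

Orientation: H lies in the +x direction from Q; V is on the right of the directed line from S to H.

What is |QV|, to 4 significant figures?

37.02

Checks: |SV| = 36.00 ✓; |VH| = 28.30 ✓.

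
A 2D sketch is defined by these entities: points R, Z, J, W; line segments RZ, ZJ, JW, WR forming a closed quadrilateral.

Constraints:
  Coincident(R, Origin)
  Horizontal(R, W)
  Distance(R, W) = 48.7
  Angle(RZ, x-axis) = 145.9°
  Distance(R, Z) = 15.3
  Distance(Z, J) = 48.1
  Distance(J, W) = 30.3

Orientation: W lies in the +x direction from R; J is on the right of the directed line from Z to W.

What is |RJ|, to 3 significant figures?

32.8

Checks: |ZJ| = 48.10 ✓; |JW| = 30.30 ✓.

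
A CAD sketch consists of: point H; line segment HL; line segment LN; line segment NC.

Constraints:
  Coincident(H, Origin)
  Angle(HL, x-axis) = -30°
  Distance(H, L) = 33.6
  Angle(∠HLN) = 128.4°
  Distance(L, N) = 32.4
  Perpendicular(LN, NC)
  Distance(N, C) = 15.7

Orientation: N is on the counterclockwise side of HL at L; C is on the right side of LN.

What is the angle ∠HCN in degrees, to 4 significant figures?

51.73°

∠HLN = 128.4°, so LN runs at -30.0° + (180° − 128.4°) = 21.60° from the x-axis; with |LN| = 32.4, N = L + 32.4·(cos 21.60°, sin 21.60°) = (59.22, -4.873). LN is perpendicular to NC; with |NC| = 15.7 on the right of LN, C = N + 15.7·(0.3681, -0.9298) = (65.00, -19.47). Then cos ∠HCN = CH·CN / (|CH||CN|), giving 51.73°.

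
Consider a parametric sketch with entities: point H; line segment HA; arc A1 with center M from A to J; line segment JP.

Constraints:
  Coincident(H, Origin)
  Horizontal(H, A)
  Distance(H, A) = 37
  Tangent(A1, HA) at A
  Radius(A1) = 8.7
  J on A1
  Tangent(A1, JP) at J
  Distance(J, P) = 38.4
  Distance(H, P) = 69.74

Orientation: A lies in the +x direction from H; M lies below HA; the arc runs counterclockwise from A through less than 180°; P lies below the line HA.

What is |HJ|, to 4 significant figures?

33.28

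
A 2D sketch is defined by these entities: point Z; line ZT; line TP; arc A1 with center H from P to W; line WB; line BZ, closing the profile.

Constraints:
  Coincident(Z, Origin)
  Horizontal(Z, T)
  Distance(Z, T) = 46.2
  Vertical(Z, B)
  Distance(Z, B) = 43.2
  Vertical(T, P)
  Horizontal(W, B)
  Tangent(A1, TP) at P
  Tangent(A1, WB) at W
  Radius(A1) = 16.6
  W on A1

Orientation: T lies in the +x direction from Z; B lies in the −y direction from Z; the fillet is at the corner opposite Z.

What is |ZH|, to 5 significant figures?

39.796

Z is at the origin; ZT is horizontal with |ZT| = 46.2 and T on the +x side, so T = (46.200, 0.0000). Z and B share the same x with |ZB| = 43.2 and B on the −y side, so B = (0.0000, -43.200). The virtual corner opposite Z is at (46.200, -43.200). The tangent condition forces HP to be normal to TP and tangency of A1 to WB means the radius HW is perpendicular to WB, with radius 16.6, so the center H sits 16.6 in from both sides at H = (29.600, -26.600). Then |ZH| = |H − Z| = 39.796.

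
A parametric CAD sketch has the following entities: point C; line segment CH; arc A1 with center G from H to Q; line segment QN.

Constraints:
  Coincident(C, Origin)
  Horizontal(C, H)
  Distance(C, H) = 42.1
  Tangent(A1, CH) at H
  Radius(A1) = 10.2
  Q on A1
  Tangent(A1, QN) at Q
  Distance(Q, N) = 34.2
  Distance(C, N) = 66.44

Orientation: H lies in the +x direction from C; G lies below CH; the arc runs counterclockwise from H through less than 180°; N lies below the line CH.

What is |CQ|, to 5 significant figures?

36.207

C is at the origin; C and H share the same y with |CH| = 42.1 and H on the +x side, so H = (42.100, 0.0000). The tangent condition forces GH to be normal to CH, so G = H + (0, -10.2) = (42.100, -10.200). Since GQ ⟂ QN (tangency), |GN| = √(10.2² + 34.2²) = 35.689 regardless of where Q sits on A1. So N lies on both circle(C, 66.44) and circle(G, 35.689); the below-CH intersection is N = (48.612, -45.289). Q is the foot of the tangent from N: Q = (33.022, -14.850).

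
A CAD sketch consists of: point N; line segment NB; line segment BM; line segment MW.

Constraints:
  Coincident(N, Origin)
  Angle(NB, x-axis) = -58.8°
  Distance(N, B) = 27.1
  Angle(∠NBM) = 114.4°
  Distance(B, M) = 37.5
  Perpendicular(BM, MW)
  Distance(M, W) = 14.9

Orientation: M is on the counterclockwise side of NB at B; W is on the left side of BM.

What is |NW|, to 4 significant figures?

49.67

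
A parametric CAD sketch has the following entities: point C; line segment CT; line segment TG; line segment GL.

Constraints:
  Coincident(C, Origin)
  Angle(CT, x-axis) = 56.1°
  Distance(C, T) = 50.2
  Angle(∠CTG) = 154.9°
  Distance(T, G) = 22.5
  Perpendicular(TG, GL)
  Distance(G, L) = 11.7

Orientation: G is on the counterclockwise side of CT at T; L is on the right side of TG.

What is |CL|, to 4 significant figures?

75.55

C is at the origin; CT runs at 56.1° with length 50.2, so T = 50.2·(cos 56.1°, sin 56.1°) = (28.00, 41.67). ∠CTG = 154.9°, so TG runs at 56.1° + (180° − 154.9°) = 81.20° from the x-axis; with |TG| = 22.5, G = T + 22.5·(cos 81.20°, sin 81.20°) = (31.44, 63.90). The perpendicularity gives GL at right angles to TG; with |GL| = 11.7 on the right of TG, L = G + 11.7·(0.9882, -0.1530) = (43.00, 62.11). Then |CL| = |L − C| = 75.55.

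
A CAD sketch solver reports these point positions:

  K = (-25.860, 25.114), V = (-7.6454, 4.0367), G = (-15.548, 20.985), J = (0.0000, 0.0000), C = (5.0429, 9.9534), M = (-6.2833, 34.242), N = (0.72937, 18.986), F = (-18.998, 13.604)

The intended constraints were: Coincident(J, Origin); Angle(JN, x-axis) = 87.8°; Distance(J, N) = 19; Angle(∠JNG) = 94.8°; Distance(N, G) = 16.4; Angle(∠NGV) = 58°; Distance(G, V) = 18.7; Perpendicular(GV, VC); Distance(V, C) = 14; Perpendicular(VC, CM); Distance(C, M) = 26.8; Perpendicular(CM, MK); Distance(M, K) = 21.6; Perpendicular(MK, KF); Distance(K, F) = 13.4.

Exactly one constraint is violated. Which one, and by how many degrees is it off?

Perpendicular(MK, KF) — off by 5.80°.

J = (0.00, 0.00) ✓; JN at 87.80° ✓; |JN| = 19.00 ✓; ∠JNG = 94.80° ✓; |NG| = 16.40 ✓; ∠NGV = 58.00° ✓; |GV| = 18.70 ✓; ∠(GV, VC) = 90.00° ✓; |VC| = 14.00 ✓; ∠(VC, CM) = 90.00° ✓; |CM| = 26.80 ✓; ∠(CM, MK) = 90.00° ✓; |MK| = 21.60 ✓; ∠(MK, KF) = 95.80° ✗; |KF| = 13.40 ✓.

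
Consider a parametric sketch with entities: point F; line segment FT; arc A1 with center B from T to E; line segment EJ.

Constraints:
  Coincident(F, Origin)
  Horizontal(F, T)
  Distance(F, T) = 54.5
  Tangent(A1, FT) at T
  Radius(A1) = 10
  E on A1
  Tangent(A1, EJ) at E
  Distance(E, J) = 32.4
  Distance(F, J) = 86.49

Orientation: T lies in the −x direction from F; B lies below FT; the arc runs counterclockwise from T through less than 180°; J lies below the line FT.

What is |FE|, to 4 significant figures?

63.09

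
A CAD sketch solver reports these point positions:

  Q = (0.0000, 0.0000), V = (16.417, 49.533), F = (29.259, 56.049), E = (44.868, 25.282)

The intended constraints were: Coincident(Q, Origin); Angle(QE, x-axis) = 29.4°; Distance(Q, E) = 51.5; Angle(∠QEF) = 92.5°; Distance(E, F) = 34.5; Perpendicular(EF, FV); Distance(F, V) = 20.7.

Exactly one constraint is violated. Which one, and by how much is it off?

Distance(F, V) = 20.7 — off by 6.30.

Q = (0.00, 0.00) ✓; QE at 29.40° ✓; |QE| = 51.50 ✓; ∠QEF = 92.50° ✓; |EF| = 34.50 ✓; ∠(EF, FV) = 90.00° ✓; |FV| = 14.40 ✗.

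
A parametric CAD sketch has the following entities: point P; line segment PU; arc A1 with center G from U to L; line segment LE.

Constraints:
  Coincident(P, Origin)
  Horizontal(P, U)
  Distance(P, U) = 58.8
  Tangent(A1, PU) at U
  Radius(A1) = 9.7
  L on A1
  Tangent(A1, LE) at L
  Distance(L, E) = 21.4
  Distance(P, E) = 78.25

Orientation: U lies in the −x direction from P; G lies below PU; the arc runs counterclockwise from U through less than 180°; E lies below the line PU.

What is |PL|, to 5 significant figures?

68.697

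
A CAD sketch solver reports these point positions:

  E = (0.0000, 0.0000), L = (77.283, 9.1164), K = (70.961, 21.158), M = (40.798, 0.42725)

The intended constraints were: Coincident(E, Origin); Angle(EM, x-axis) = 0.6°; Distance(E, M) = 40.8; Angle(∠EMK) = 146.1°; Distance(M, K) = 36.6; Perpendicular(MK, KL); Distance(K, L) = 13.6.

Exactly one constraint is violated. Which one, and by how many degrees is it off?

Perpendicular(MK, KL) — off by 6.80°.

E = (0.00, 0.00) ✓; EM at 0.6000° ✓; |EM| = 40.80 ✓; ∠EMK = 146.1° ✓; |MK| = 36.60 ✓; ∠(MK, KL) = 96.80° ✗; |KL| = 13.60 ✓.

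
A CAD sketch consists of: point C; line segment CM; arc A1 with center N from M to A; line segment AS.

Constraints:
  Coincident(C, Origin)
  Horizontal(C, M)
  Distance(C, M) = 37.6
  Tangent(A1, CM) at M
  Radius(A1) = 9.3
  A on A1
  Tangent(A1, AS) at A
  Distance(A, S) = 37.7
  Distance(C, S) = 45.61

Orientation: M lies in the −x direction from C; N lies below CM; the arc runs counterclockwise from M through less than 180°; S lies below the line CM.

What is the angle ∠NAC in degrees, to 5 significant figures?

25.819°

C is at the origin; C and M share the same y with |CM| = 37.6 and M on the −x side, so M = (-37.600, 0.0000). Tangency of A1 to CM means the radius NM is perpendicular to CM, so N = M + (0, -9.3) = (-37.600, -9.3000). Since NA ⟂ AS (tangency), |NS| = √(9.3² + 37.7²) = 38.830 regardless of where A sits on A1. So S lies on both circle(C, 45.61) and circle(N, 38.830); the below-CM intersection is S = (-17.105, -42.281). A is the foot of the tangent from S: A = (-44.094, -15.958).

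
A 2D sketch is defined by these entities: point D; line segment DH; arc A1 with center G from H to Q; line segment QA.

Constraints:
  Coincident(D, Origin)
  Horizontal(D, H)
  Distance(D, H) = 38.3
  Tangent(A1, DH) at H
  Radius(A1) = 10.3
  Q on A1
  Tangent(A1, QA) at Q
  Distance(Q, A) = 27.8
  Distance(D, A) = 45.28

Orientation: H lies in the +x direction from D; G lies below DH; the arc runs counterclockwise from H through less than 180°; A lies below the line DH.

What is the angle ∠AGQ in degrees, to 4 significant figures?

69.67°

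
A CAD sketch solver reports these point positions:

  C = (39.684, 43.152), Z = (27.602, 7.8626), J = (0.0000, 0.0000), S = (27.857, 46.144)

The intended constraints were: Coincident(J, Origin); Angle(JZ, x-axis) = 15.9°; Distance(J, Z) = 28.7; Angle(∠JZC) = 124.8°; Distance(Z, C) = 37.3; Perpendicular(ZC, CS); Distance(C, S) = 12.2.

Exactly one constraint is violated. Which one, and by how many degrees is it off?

Perpendicular(ZC, CS) — off by 4.70°.

J = (0.00, 0.00) ✓; JZ at 15.90° ✓; |JZ| = 28.70 ✓; ∠JZC = 124.8° ✓; |ZC| = 37.30 ✓; ∠(ZC, CS) = 94.70° ✗; |CS| = 12.20 ✓.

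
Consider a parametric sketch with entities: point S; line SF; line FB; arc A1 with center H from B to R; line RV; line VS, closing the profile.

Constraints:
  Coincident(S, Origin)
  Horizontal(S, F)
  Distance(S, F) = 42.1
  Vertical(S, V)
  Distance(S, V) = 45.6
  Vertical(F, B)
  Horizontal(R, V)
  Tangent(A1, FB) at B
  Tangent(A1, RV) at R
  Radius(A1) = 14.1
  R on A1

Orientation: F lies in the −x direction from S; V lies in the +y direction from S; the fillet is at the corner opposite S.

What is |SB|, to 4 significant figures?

52.58

The virtual corner opposite S is at (-42.10, 45.60). The tangent condition forces HB to be normal to FB and tangency of A1 to RV means the radius HR is perpendicular to RV, with radius 14.1, so the center H sits 14.1 in from both sides at H = (-28.00, 31.50). That places the tangent points at B = (-42.10, 31.50) on FB and R = (-28.00, 45.60) on RV. Then |SB| = |B − S| = 52.58.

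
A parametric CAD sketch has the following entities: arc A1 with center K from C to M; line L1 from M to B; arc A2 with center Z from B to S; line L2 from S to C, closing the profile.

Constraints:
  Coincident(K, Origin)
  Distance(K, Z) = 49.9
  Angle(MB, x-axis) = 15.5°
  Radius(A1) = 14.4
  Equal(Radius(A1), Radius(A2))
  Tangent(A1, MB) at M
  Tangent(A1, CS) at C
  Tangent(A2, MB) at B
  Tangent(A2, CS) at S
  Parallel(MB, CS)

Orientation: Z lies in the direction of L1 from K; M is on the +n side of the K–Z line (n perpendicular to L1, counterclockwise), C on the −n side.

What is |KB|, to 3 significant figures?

51.9

Tangency of A1 to both parallel lines with radius 14.4 puts M and C at K ± 14.4·n: M = (-3.85, 13.9), C = (3.85, -13.9). Equal radii place B and S the same way about Z: B = Z + 14.4·n = (44.2, 27.2), S = Z − 14.4·n = (51.9, -0.541). Then |KB| = |B − K| = 51.9.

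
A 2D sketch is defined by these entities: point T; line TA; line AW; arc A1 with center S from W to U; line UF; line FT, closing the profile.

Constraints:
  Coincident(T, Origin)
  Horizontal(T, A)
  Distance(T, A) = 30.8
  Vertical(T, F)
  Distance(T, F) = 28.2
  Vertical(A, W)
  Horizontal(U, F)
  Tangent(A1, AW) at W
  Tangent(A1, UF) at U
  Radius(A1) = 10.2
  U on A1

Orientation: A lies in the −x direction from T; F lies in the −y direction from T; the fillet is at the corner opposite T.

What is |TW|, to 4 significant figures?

35.67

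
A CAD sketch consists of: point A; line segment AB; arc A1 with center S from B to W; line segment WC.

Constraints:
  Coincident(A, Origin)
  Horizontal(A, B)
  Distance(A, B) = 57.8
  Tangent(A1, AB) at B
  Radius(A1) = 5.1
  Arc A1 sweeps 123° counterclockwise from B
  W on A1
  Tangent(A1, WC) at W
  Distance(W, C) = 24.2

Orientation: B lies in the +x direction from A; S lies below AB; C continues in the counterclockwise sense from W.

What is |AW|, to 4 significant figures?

54.10

Since A1 is tangent to AB there, SB ⟂ AB, so S = B + (0, -5.1) = (57.80, -5.100). On A1, B sits at bearing 90° from S; a 123° counterclockwise sweep puts W at bearing 213°, so W = S + 5.1·(cos 213°, sin 213°) = (53.52, -7.878). Then |AW| = |W − A| = 54.10.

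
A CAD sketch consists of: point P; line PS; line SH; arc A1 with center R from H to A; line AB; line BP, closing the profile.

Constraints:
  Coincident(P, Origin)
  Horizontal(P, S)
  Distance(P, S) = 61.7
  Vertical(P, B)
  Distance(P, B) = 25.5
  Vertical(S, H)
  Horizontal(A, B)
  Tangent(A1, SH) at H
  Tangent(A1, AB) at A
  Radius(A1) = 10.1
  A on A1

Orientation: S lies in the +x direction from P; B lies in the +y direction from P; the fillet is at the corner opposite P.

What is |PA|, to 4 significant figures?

57.56

P is at the origin; PS is horizontal with |PS| = 61.7 and S on the +x side, so S = (61.70, 0.000). P and B share the same x with |PB| = 25.5 and B on the +y side, so B = (0.000, 25.50). The virtual corner opposite P is at (61.70, 25.50). The tangent condition forces RH to be normal to SH and since A1 is tangent to AB there, RA ⟂ AB, with radius 10.1, so the center R sits 10.1 in from both sides at R = (51.60, 15.40). That places the tangent points at H = (61.70, 15.40) on SH and A = (51.60, 25.50) on AB. Then |PA| = |A − P| = 57.56.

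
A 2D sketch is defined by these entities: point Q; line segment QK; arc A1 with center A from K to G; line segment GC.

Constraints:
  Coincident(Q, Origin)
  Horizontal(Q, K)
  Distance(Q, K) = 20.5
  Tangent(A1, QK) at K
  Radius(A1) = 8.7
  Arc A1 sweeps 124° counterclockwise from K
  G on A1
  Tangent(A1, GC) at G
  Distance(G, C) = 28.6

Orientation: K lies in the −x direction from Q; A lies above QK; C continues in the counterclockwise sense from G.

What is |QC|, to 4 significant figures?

47.40

On A1, K sits at bearing -90° from A; a 124° counterclockwise sweep puts G at bearing 34°, so G = A + 8.7·(cos 34°, sin 34°) = (-13.29, 13.56). The tangent condition forces AG to be normal to GC, so GC runs along (−sin 34°, cos 34°); with |GC| = 28.6, C = (-29.28, 37.28). Then |QC| = |C − Q| = 47.40.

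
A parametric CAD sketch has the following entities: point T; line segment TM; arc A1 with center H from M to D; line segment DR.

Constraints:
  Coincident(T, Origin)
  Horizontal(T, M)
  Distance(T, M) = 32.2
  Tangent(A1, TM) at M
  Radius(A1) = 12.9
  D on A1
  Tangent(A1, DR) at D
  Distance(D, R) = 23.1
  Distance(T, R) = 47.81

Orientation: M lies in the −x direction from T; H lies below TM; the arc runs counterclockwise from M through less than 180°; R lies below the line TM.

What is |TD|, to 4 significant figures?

47.17

T is at the origin; T and M share the same y with |TM| = 32.2 and M on the −x side, so M = (-32.20, 0.000). Since A1 is tangent to TM there, HM ⟂ TM, so H = M + (0, -12.9) = (-32.20, -12.90). Since HD ⟂ DR (tangency), |HR| = √(12.9² + 23.1²) = 26.46 regardless of where D sits on A1. So R lies on both circle(T, 47.81) and circle(H, 26.46); the below-TM intersection is R = (-27.70, -38.97). D is the foot of the tangent from R: D = (-42.23, -21.02).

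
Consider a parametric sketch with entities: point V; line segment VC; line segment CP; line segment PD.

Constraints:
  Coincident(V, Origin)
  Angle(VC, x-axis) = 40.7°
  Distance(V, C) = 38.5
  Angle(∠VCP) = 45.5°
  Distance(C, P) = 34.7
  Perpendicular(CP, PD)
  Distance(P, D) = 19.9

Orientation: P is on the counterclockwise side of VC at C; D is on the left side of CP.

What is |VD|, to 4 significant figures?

10.80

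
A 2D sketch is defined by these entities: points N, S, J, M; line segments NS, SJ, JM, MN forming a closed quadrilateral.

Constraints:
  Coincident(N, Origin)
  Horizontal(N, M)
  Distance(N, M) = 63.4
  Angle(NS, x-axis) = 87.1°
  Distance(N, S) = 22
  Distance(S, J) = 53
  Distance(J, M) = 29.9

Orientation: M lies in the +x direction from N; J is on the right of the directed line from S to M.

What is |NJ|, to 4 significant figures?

41.33

N is at the origin; NM is horizontal with |NM| = 63.4 and M in +x, so M = (63.4, 0). NS runs at 87.1° with |NS| = 22.0, so S = (1.113, 21.97). J is determined by |SJ| = 53.0 and |JM| = 29.9 together: it lies at the intersection of circle(S, 53.0) and circle(M, 29.9). With |SM| = 66.05, the foot of the radical line on SM is 47.52 from S and the perpendicular offset is √(53.0² − 47.52²) = 23.47. Taking the right-of-SM solution: J = (38.12, -15.97).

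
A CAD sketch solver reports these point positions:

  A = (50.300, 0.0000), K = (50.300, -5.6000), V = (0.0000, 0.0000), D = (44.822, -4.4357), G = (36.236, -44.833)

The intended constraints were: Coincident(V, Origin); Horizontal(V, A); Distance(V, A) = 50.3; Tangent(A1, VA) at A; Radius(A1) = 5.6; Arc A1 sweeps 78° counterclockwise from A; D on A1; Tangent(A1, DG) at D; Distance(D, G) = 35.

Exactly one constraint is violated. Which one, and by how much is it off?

Distance(D, G) = 35 — off by 6.30.

V = (0.00, 0.00) ✓; V.y = 0.00, A.y = 0.00 ✓; |VA| = 50.30 ✓; ∠(KA, AV) = 90.00° ✓; |KA| = 5.600 ✓; bearing(K→D) − bearing(K→A) = 78.00° ✓; |KD| = 5.600 ✓; ∠(KD, DG) = 90.00° ✓; |DG| = 41.30 ✗.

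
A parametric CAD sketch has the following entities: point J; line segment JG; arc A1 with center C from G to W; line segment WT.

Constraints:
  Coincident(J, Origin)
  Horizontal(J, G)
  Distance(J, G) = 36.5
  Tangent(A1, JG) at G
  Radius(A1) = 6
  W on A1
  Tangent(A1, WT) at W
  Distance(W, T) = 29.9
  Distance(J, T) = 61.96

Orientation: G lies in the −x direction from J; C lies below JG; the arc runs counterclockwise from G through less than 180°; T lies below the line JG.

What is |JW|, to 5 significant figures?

42.211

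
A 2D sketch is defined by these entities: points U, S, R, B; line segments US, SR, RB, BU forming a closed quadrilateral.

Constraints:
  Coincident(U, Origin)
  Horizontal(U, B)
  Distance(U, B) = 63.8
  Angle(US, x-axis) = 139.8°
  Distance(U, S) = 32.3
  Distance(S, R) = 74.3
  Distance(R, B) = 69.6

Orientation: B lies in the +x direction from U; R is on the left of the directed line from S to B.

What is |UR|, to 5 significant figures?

73.230

Checks: |SR| = 74.30 ✓; |RB| = 69.60 ✓.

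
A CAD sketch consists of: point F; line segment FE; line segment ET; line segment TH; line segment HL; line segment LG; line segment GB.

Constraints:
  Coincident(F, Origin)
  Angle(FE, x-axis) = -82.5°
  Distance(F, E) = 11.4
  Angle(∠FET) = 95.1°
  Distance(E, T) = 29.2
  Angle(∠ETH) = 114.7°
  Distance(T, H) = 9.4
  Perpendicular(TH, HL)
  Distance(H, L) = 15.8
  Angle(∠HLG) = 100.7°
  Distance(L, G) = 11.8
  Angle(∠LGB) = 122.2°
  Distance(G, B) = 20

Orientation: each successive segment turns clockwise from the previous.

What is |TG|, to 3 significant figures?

18.1

TH is perpendicular to HL, so HL runs at 37.3°; with |HL| = 15.8, L = (-20.1, -0.620). ∠HLG = 100.7° gives LG at -42.0° from the x-axis; with |LG| = 11.8, G = (-11.4, -8.52). Then |TG| = |G − T| = 18.1.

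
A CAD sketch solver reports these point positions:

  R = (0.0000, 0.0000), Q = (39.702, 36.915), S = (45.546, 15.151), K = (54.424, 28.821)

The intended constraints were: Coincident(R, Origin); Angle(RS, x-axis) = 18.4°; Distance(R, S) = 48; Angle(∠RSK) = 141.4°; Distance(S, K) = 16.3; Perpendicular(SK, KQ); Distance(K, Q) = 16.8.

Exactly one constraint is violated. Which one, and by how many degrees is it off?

Perpendicular(SK, KQ) — off by 4.20°.

R = (0.00, 0.00) ✓; RS at 18.40° ✓; |RS| = 48.00 ✓; ∠RSK = 141.4° ✓; |SK| = 16.30 ✓; ∠(SK, KQ) = 94.20° ✗; |KQ| = 16.80 ✓.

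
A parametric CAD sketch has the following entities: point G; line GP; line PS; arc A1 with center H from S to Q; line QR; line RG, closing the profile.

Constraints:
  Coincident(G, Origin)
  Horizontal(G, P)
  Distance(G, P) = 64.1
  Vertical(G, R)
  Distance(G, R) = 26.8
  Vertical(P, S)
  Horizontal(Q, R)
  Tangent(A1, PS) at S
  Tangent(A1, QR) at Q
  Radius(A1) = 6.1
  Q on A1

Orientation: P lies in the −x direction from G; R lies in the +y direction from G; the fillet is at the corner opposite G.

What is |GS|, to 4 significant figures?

67.36

The virtual corner opposite G is at (-64.10, 26.80). The tangent condition forces HS to be normal to PS and since A1 is tangent to QR there, HQ ⟂ QR, with radius 6.1, so the center H sits 6.1 in from both sides at H = (-58.00, 20.70). That places the tangent points at S = (-64.10, 20.70) on PS and Q = (-58.00, 26.80) on QR. Then |GS| = |S − G| = 67.36.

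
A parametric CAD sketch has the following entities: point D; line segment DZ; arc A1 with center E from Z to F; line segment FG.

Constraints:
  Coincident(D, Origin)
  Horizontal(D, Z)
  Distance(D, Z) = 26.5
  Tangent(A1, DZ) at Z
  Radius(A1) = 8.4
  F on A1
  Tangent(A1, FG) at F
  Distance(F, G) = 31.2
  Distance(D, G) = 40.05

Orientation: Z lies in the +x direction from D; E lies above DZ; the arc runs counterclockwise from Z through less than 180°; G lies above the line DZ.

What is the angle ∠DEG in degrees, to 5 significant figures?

83.197°

Checks: |EF| = 8.400 ✓; ∠(EF, FG) = 90.00° ✓; |FG| = 31.20 ✓; |DG| = 40.05 ✓.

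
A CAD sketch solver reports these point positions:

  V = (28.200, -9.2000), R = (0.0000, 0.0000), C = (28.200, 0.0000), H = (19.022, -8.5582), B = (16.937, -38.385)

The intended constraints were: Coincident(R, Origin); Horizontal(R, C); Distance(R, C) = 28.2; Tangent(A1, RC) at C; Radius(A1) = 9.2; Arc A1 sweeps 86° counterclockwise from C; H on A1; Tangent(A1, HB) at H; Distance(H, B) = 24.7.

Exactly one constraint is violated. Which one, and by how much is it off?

Distance(H, B) = 24.7 — off by 5.20.

R = (0.00, 0.00) ✓; R.y = 0.00, C.y = 0.00 ✓; |RC| = 28.20 ✓; ∠(VC, CR) = 90.00° ✓; |VC| = 9.200 ✓; bearing(V→H) − bearing(V→C) = 86.00° ✓; |VH| = 9.200 ✓; ∠(VH, HB) = 90.00° ✓; |HB| = 29.90 ✗.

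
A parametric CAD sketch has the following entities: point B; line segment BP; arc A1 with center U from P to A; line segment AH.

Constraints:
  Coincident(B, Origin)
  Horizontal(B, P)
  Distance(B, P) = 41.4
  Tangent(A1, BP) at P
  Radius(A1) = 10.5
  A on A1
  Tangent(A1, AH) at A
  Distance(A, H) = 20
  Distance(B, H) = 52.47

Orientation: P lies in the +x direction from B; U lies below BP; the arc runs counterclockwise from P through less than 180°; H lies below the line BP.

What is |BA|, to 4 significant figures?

35.35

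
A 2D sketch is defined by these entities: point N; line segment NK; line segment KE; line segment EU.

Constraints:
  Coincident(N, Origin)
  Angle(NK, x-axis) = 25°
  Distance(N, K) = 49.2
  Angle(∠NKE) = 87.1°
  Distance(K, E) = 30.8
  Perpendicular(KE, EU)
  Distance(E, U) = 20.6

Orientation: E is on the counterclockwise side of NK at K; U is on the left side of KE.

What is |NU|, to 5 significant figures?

40.198

N is at the origin; NK runs at 25.0° with length 49.2, so K = 49.2·(cos 25.0°, sin 25.0°) = (44.590, 20.793). ∠NKE = 87.1°, so KE runs at 25.0° + (180° − 87.1°) = 117.90° from the x-axis; with |KE| = 30.8, E = K + 30.8·(cos 117.90°, sin 117.90°) = (30.178, 48.013). KE ⟂ EU; with |EU| = 20.6 on the left of KE, U = E + 20.6·(-0.88377, -0.46793) = (11.973, 38.373). Then |NU| = |U − N| = 40.198.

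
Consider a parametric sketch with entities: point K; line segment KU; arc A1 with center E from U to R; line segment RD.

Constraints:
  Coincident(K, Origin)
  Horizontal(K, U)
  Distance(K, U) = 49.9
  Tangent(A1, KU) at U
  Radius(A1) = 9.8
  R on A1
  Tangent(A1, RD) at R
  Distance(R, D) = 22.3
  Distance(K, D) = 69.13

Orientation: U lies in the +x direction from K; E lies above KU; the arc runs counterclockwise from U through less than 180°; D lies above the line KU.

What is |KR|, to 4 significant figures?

60.31

K is at the origin; KU is horizontal with |KU| = 49.9 and U on the +x side, so U = (49.90, 0.000). Tangency of A1 to KU means the radius EU is perpendicular to KU, so E = U + (0, 9.8) = (49.90, 9.800). Since ER ⟂ RD (tangency), |ED| = √(9.8² + 22.3²) = 24.36 regardless of where R sits on A1. So D lies on both circle(K, 69.13) and circle(E, 24.36); the above-KU intersection is D = (61.75, 31.08). R is the foot of the tangent from D: R = (59.66, 8.881).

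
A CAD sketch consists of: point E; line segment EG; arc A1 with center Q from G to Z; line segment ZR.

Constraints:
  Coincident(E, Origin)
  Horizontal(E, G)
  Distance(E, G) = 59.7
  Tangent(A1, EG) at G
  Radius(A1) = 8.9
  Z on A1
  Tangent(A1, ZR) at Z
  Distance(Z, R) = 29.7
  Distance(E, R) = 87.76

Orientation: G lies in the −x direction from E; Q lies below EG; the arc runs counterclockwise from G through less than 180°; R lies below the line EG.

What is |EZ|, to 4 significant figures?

67.50

Checks: |QG| = 8.900 ✓; |QZ| = 8.900 ✓; ∠(QZ, ZR) = 90.00° ✓; |ZR| = 29.70 ✓; |ER| = 87.76 ✓.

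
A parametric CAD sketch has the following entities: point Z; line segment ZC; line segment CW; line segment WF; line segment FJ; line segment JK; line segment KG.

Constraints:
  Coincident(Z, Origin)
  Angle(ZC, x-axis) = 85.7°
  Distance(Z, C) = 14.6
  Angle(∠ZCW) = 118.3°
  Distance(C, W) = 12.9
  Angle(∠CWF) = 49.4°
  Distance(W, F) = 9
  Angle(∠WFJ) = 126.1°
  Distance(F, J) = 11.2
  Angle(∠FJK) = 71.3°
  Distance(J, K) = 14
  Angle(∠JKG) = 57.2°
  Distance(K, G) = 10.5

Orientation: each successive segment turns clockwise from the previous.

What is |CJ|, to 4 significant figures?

7.242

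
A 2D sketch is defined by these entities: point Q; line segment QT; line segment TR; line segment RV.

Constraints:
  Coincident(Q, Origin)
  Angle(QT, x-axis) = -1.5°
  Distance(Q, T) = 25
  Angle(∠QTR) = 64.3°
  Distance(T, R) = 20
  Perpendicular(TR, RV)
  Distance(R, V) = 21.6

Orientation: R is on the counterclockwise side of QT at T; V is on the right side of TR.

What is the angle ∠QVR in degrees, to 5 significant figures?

11.725°

Q is at the origin; QT runs at -1.5° with length 25.0, so T = 25.0·(cos -1.5°, sin -1.5°) = (24.991, -0.65442). ∠QTR = 64.3°, so TR runs at -1.5° + (180° − 64.3°) = 114.20° from the x-axis; with |TR| = 20.0, R = T + 20.0·(cos 114.20°, sin 114.20°) = (16.793, 17.588). The perpendicularity gives RV at right angles to TR; with |RV| = 21.6 on the right of TR, V = R + 21.6·(0.91212, 0.40992) = (36.495, 26.442). Then cos ∠QVR = VQ·VR / (|VQ||VR|), giving 11.725°.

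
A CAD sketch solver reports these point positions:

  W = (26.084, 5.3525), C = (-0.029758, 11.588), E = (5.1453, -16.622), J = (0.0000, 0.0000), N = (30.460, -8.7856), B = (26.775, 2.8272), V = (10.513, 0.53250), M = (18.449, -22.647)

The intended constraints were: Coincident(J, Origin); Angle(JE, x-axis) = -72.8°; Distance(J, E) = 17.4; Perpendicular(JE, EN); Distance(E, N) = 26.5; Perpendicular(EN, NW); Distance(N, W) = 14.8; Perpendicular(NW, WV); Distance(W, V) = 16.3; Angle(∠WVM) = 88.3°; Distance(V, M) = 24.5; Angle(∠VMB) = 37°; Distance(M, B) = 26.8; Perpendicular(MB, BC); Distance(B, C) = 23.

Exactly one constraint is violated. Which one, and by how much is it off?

Distance(B, C) = 23 — off by 5.20.

J = (0.00, 0.00) ✓; JE at -72.80° ✓; |JE| = 17.40 ✓; ∠(JE, EN) = 90.00° ✓; |EN| = 26.50 ✓; ∠(EN, NW) = 90.00° ✓; |NW| = 14.80 ✓; ∠(NW, WV) = 90.00° ✓; |WV| = 16.30 ✓; ∠WVM = 88.30° ✓; |VM| = 24.50 ✓; ∠VMB = 37.00° ✓; |MB| = 26.80 ✓; ∠(MB, BC) = 90.00° ✓; |BC| = 28.20 ✗.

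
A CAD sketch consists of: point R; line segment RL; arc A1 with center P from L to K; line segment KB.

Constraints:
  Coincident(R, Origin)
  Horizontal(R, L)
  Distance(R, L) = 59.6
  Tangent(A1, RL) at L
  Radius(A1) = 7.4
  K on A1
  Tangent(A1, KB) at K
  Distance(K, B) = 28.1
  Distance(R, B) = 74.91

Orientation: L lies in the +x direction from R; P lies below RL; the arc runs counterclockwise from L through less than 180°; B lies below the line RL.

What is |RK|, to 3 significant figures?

54.1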